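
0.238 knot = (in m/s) 1 knot = 0.51444444 m/s, so 0.238 knot = 0.238 * 0.51444444 = 0.12243778 m/s. Result: 0.12243778 m/s ≈ 0.1224 m/s (4 s.f.). Final answer: 0.1224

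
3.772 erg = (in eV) 2.354e+12. Check: 1 erg = 1e-07 J, so 3.772 erg = 3.772 * 1e-07 = 3.772e-07 J. 1 eV = 1.6021766e-19 J, so 3.772e-07 J = 3.772e-07 / 1.6021766e-19 = 2.3542972e+12 eV ≈ 2.354e+12 eV (4 s.f.).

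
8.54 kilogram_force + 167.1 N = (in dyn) 1 kilogram_force = 9.80665 N, so 8.54 kilogram_force = 8.54 * 9.80665 = 83.748791 N. 167.1 N is already in N. Sum: 83.748791 + 167.1 = 250.84879 N. 1 dyn = 1e-05 N, so 250.84879 N = 250.84879 / 1e-05 = 25084879 dyn ≈ 2.508e+07 dyn (4 s.f.). Final answer: 2.508e+07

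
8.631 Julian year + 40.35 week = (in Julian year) 1 Julian year = 31557600 s, so 8.631 Julian year = 8.631 * 31557600 = 2.7237365e+08 s. 1 week = 604800 s, so 40.35 week = 40.35 * 604800 = 24403680 s. Sum: 2.7237365e+08 + 24403680 = 2.9677733e+08 s. 1 Julian year = 31557600 s, so 2.9677733e+08 s = 2.9677733e+08 / 31557600 = 9.404306 Julian year ≈ 9.404 Julian year (4 s.f.). Final answer: 9.404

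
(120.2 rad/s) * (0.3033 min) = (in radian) 120.2 rad/s is already in rad/s. 1 min = 60 s, so 0.3033 min = 0.3033 * 60 = 18.198 s. Combine: 120.2 rad/s * 18.198 s = 2187.3996 rad. 2187.3996 rad = 2187.3996 radian ≈ 2187 radian (4 s.f.). Final answer: 2187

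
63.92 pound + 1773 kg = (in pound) 1 pound = 0.45359237 kg, so 63.92 pound = 63.92 * 0.45359237 = 28.993624 kg. 1773 kg is already in kg. Sum: 28.993624 + 1773 = 1801.9936 kg. 1 pound = 0.45359237 kg, so 1801.9936 kg = 1801.9936 / 0.45359237 = 3972.7159 pound ≈ 3973 pound (4 s.f.). Final answer: 3973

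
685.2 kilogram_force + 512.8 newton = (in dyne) 1 kilogram_force = 9.80665 N, so 685.2 kilogram_force = 685.2 * 9.80665 = 6719.5166 N. 512.8 newton = 512.8 N. Sum: 6719.5166 + 512.8 = 7232.3166 N. 1 dyne = 1e-05 N, so 7232.3166 N = 7232.3166 / 1e-05 = 7.2323166e+08 dyne ≈ 7.232e+08 dyne (4 s.f.). Final answer: 7.232e+08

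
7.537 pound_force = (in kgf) 1 pound_force = 4.4482216 N, so 7.537 pound_force = 7.537 * 4.4482216 = 33.526246 N. 1 kgf = 9.80665 N, so 33.526246 N = 33.526246 / 9.80665 = 3.4187257 kgf ≈ 3.419 kgf (4 s.f.). Final answer: 3.419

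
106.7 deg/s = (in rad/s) 1.862. Check: 1 deg/s = 0.017453293 rad/s, so 106.7 deg/s = 106.7 * 0.017453293 = 1.8622663 rad/s. Result: 1.8622663 rad/s ≈ 1.862 rad/s (4 s.f.).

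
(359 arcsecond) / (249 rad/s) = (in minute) 1.165e-07. Check: 1 arcsecond = 4.8481368e-06 rad, so 359 arcsecond = 359 * 4.8481368e-06 = 0.0017404811 rad. 249 rad/s is already in rad/s. Combine: 0.0017404811 rad / 249 rad/s = 6.989884e-06 s. 1 minute = 60 s, so 6.989884e-06 s = 6.989884e-06 / 60 = 1.1649807e-07 minute ≈ 1.165e-07 minute (4 s.f.).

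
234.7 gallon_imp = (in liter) 1 gallon_imp = 0.00454609 m^3, so 234.7 gallon_imp = 234.7 * 0.00454609 = 1.0669673 m^3. 1 liter = 0.001 m^3, so 1.0669673 m^3 = 1.0669673 / 0.001 = 1066.9673 liter ≈ 1067 liter (4 s.f.). Final answer: 1067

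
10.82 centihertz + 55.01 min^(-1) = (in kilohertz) 1 centihertz = 0.01 Hz, so 10.82 centihertz = 10.82 * 0.01 = 0.1082 Hz. 1 min^(-1) = 0.016666667 Hz, so 55.01 min^(-1) = 55.01 * 0.016666667 = 0.91683333 Hz. Sum: 0.1082 + 0.91683333 = 1.0250333 Hz. 1 kilohertz = 1000 Hz, so 1.0250333 Hz = 1.0250333 / 1000 = 0.0010250333 kilohertz ≈ 0.001025 kilohertz (4 s.f.). Final answer: 0.001025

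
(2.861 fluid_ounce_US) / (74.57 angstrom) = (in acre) 2.804. Check: 1 fluid_ounce_US = 2.957353e-05 m^3, so 2.861 fluid_ounce_US = 2.861 * 2.957353e-05 = 8.4609868e-05 m^3. 1 angstrom = 1e-10 m, so 74.57 angstrom = 74.57 * 1e-10 = 7.457e-09 m. Combine: 8.4609868e-05 m^3 / 7.457e-09 m = 11346.368 m^2. 1 acre = 4046.8564 m^2, so 11346.368 m^2 = 11346.368 / 4046.8564 = 2.8037487 acre ≈ 2.804 acre (4 s.f.).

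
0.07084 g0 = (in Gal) 1 g0 = 9.80665 m/s^2, so 0.07084 g0 = 0.07084 * 9.80665 = 0.69470309 m/s^2. 1 Gal = 0.01 m/s^2, so 0.69470309 m/s^2 = 0.69470309 / 0.01 = 69.470309 Gal ≈ 69.47 Gal (4 s.f.). Final answer: 69.47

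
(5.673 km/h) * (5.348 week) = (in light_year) 5.388e-10. Check: 1 km/h = 0.27777778 m/s, so 5.673 km/h = 5.673 * 0.27777778 = 1.5758333 m/s. 1 week = 604800 s, so 5.348 week = 5.348 * 604800 = 3234470.4 s. Combine: 1.5758333 m/s * 3234470.4 s = 5096986.3 m. 1 light_year = 9.4607305e+15 m, so 5096986.3 m = 5096986.3 / 9.4607305e+15 = 5.3875187e-10 light_year ≈ 5.388e-10 light_year (4 s.f.).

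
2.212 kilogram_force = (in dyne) 2.169e+06. Check: 1 kilogram_force = 9.80665 N, so 2.212 kilogram_force = 2.212 * 9.80665 = 21.69231 N. 1 dyne = 1e-05 N, so 21.69231 N = 21.69231 / 1e-05 = 2169231 dyne ≈ 2.169e+06 dyne (4 s.f.).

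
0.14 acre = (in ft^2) 1 acre = 4046.8564 m^2, so 0.14 acre = 0.14 * 4046.8564 = 566.5599 m^2. 1 ft^2 = 0.09290304 m^2, so 566.5599 m^2 = 566.5599 / 0.09290304 = 6098.4 ft^2 ≈ 6098 ft^2 (4 s.f.). Final answer: 6098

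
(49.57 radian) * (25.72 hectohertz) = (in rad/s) 49.57 radian = 49.57 rad. 1 hectohertz = 100 Hz, so 25.72 hectohertz = 25.72 * 100 = 2572 Hz. Combine: 49.57 rad * 2572 Hz = 127494.04 rad/s. Result: 127494.04 rad/s ≈ 1.275e+05 rad/s (4 s.f.). Final answer: 1.275e+05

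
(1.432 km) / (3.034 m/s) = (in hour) 1 km = 1000 m, so 1.432 km = 1.432 * 1000 = 1432 m. 3.034 m/s is already in m/s. Combine: 1432 m / 3.034 m/s = 471.98418 s. 1 hour = 3600 s, so 471.98418 s = 471.98418 / 3600 = 0.13110672 hour ≈ 0.1311 hour (4 s.f.). Final answer: 0.1311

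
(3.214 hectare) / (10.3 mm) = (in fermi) 3.12e+21. Check: 1 hectare = 10000 m^2, so 3.214 hectare = 3.214 * 10000 = 32140 m^2. 1 mm = 0.001 m, so 10.3 mm = 10.3 * 0.001 = 0.0103 m. Combine: 32140 m^2 / 0.0103 m = 3120388.3 m. 1 fermi = 1e-15 m, so 3120388.3 m = 3120388.3 / 1e-15 = 3.1203883e+21 fermi ≈ 3.12e+21 fermi (4 s.f.).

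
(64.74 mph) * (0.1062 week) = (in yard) 2.033e+06. Check: 1 mph = 0.44704 m/s, so 64.74 mph = 64.74 * 0.44704 = 28.94137 m/s. 1 week = 604800 s, so 0.1062 week = 0.1062 * 604800 = 64229.76 s. Combine: 28.94137 m/s * 64229.76 s = 1858897.2 m. 1 yard = 0.9144 m, so 1858897.2 m = 1858897.2 / 0.9144 = 2032914.7 yard ≈ 2.033e+06 yard (4 s.f.).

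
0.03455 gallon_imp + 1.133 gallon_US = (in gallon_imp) 0.978. Check: 1 gallon_imp = 0.00454609 m^3, so 0.03455 gallon_imp = 0.03455 * 0.00454609 = 0.00015706741 m^3. 1 gallon_US = 0.0037854118 m^3, so 1.133 gallon_US = 1.133 * 0.0037854118 = 0.0042888716 m^3. Sum: 0.00015706741 + 0.0042888716 = 0.004445939 m^3. 1 gallon_imp = 0.00454609 m^3, so 0.004445939 m^3 = 0.004445939 / 0.00454609 = 0.97796985 gallon_imp ≈ 0.978 gallon_imp (4 s.f.).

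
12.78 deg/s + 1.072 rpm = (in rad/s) 0.3353. Check: 1 deg/s = 0.017453293 rad/s, so 12.78 deg/s = 12.78 * 0.017453293 = 0.22305308 rad/s. 1 rpm = 0.10471976 rad/s, so 1.072 rpm = 1.072 * 0.10471976 = 0.11225958 rad/s. Sum: 0.22305308 + 0.11225958 = 0.33531266 rad/s. Result: 0.33531266 rad/s ≈ 0.3353 rad/s (4 s.f.).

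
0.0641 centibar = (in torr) 0.4808. Check: 1 centibar = 1000 Pa, so 0.0641 centibar = 0.0641 * 1000 = 64.1 Pa. 1 torr = 133.32237 Pa, so 64.1 Pa = 64.1 / 133.32237 = 0.48078954 torr ≈ 0.4808 torr (4 s.f.).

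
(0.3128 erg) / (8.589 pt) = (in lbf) 1 erg = 1e-07 J, so 0.3128 erg = 0.3128 * 1e-07 = 3.128e-08 J. 1 pt = 0.00035277778 m, so 8.589 pt = 8.589 * 0.00035277778 = 0.0030300083 m. Combine: 3.128e-08 J / 0.0030300083 m = 1.0323404e-05 N. 1 lbf = 4.4482216 N, so 1.0323404e-05 N = 1.0323404e-05 / 4.4482216 = 2.3207935e-06 lbf ≈ 2.321e-06 lbf (4 s.f.). Final answer: 2.321e-06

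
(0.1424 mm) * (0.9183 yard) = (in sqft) 1 mm = 0.001 m, so 0.1424 mm = 0.1424 * 0.001 = 0.0001424 m. 1 yard = 0.9144 m, so 0.9183 yard = 0.9183 * 0.9144 = 0.83969352 m. Combine: 0.0001424 m * 0.83969352 m = 0.00011957236 m^2. 1 sqft = 0.09290304 m^2, so 0.00011957236 m^2 = 0.00011957236 / 0.09290304 = 0.0012870661 sqft ≈ 0.001287 sqft (4 s.f.). Final answer: 0.001287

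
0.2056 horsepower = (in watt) 153.3. Check: 1 horsepower = 745.69987 W, so 0.2056 horsepower = 0.2056 * 745.69987 = 153.31589 W. 153.31589 W = 153.31589 watt ≈ 153.3 watt (4 s.f.).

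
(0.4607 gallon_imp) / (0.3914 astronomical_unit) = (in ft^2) 1 gallon_imp = 0.00454609 m^3, so 0.4607 gallon_imp = 0.4607 * 0.00454609 = 0.0020943837 m^3. 1 astronomical_unit = 1.4959787e+11 m, so 0.3914 astronomical_unit = 0.3914 * 1.4959787e+11 = 5.8552607e+10 m. Combine: 0.0020943837 m^3 / 5.8552607e+10 m = 3.5769264e-14 m^2. 1 ft^2 = 0.09290304 m^2, so 3.5769264e-14 m^2 = 3.5769264e-14 / 0.09290304 = 3.8501716e-13 ft^2 ≈ 3.85e-13 ft^2 (4 s.f.). Final answer: 3.85e-13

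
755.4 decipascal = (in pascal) 75.54. Check: 1 decipascal = 0.1 Pa, so 755.4 decipascal = 755.4 * 0.1 = 75.54 Pa. 75.54 Pa = 75.54 pascal.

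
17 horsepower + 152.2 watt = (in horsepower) 1 horsepower = 745.69987 W, so 17 horsepower = 17 * 745.69987 = 12676.898 W. 152.2 watt = 152.2 W. Sum: 12676.898 + 152.2 = 12829.098 W. 1 horsepower = 745.69987 W, so 12829.098 W = 12829.098 / 745.69987 = 17.204104 horsepower ≈ 17.2 horsepower (4 s.f.). Final answer: 17.2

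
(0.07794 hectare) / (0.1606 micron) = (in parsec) 1.573e-07. Check: 1 hectare = 10000 m^2, so 0.07794 hectare = 0.07794 * 10000 = 779.4 m^2. 1 micron = 1e-06 m, so 0.1606 micron = 0.1606 * 1e-06 = 1.606e-07 m. Combine: 779.4 m^2 / 1.606e-07 m = 4.8530511e+09 m. 1 parsec = 3.0856776e+16 m, so 4.8530511e+09 m = 4.8530511e+09 / 3.0856776e+16 = 1.5727667e-07 parsec ≈ 1.573e-07 parsec (4 s.f.).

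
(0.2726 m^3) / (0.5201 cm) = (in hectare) 0.005241. Check: 0.2726 m^3 is already in m^3. 1 cm = 0.01 m, so 0.5201 cm = 0.5201 * 0.01 = 0.005201 m. Combine: 0.2726 m^3 / 0.005201 m = 52.412998 m^2. 1 hectare = 10000 m^2, so 52.412998 m^2 = 52.412998 / 10000 = 0.0052412998 hectare ≈ 0.005241 hectare (4 s.f.).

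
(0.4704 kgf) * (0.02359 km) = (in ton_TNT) 2.601e-08. Check: 1 kgf = 9.80665 N, so 0.4704 kgf = 0.4704 * 9.80665 = 4.6130482 N. 1 km = 1000 m, so 0.02359 km = 0.02359 * 1000 = 23.59 m. Combine: 4.6130482 N * 23.59 m = 108.82181 J. 1 ton_TNT = 4.184e+09 J, so 108.82181 J = 108.82181 / 4.184e+09 = 2.6009036e-08 ton_TNT ≈ 2.601e-08 ton_TNT (4 s.f.).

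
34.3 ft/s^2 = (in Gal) 1045. Check: 1 ft/s^2 = 0.3048 m/s^2, so 34.3 ft/s^2 = 34.3 * 0.3048 = 10.45464 m/s^2. 1 Gal = 0.01 m/s^2, so 10.45464 m/s^2 = 10.45464 / 0.01 = 1045.464 Gal ≈ 1045 Gal (4 s.f.).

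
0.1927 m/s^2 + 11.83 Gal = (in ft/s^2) 0.1927 m/s^2 is already in m/s^2. 1 Gal = 0.01 m/s^2, so 11.83 Gal = 11.83 * 0.01 = 0.1183 m/s^2. Sum: 0.1927 + 0.1183 = 0.311 m/s^2. 1 ft/s^2 = 0.3048 m/s^2, so 0.311 m/s^2 = 0.311 / 0.3048 = 1.0203412 ft/s^2 ≈ 1.02 ft/s^2 (4 s.f.). Final answer: 1.02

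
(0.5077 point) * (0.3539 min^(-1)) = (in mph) 1 point = 0.00035277778 m, so 0.5077 point = 0.5077 * 0.00035277778 = 0.00017910528 m. 1 min^(-1) = 0.016666667 Hz, so 0.3539 min^(-1) = 0.3539 * 0.016666667 = 0.0058983333 Hz. Combine: 0.00017910528 m * 0.0058983333 Hz = 1.0564226e-06 m/s. 1 mph = 0.44704 m/s, so 1.0564226e-06 m/s = 1.0564226e-06 / 0.44704 = 2.3631501e-06 mph ≈ 2.363e-06 mph (4 s.f.). Final answer: 2.363e-06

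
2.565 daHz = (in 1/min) 1 daHz = 10 Hz, so 2.565 daHz = 2.565 * 10 = 25.65 Hz. 1 1/min = 0.016666667 Hz, so 25.65 Hz = 25.65 / 0.016666667 = 1539 1/min. Final answer: 1539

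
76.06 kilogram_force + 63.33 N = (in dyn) 1 kilogram_force = 9.80665 N, so 76.06 kilogram_force = 76.06 * 9.80665 = 745.8938 N. 63.33 N is already in N. Sum: 745.8938 + 63.33 = 809.2238 N. 1 dyn = 1e-05 N, so 809.2238 N = 809.2238 / 1e-05 = 80922380 dyn ≈ 8.092e+07 dyn (4 s.f.). Final answer: 8.092e+07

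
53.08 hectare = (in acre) 131.2. Check: 1 hectare = 10000 m^2, so 53.08 hectare = 53.08 * 10000 = 530800 m^2. 1 acre = 4046.8564 m^2, so 530800 m^2 = 530800 / 4046.8564 = 131.16354 acre ≈ 131.2 acre (4 s.f.).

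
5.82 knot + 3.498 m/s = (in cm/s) 1 knot = 0.51444444 m/s, so 5.82 knot = 5.82 * 0.51444444 = 2.9940667 m/s. 3.498 m/s is already in m/s. Sum: 2.9940667 + 3.498 = 6.4920667 m/s. 1 cm/s = 0.01 m/s, so 6.4920667 m/s = 6.4920667 / 0.01 = 649.20667 cm/s ≈ 649.2 cm/s (4 s.f.). Final answer: 649.2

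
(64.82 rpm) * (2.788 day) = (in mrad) 1.635e+09. Check: 1 rpm = 0.10471976 rad/s, so 64.82 rpm = 64.82 * 0.10471976 = 6.7879345 rad/s. 1 day = 86400 s, so 2.788 day = 2.788 * 86400 = 240883.2 s. Combine: 6.7879345 rad/s * 240883.2 s = 1635099.4 rad. 1 mrad = 0.001 rad, so 1635099.4 rad = 1635099.4 / 0.001 = 1.6350994e+09 mrad ≈ 1.635e+09 mrad (4 s.f.).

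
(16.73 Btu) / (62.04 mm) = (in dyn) 2.845e+10. Check: 1 Btu = 1055.0559 J, so 16.73 Btu = 16.73 * 1055.0559 = 17651.084 J. 1 mm = 0.001 m, so 62.04 mm = 62.04 * 0.001 = 0.06204 m. Combine: 17651.084 J / 0.06204 m = 284511.35 N. 1 dyn = 1e-05 N, so 284511.35 N = 284511.35 / 1e-05 = 2.8451135e+10 dyn ≈ 2.845e+10 dyn (4 s.f.).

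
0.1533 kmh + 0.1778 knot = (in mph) 0.2999. Check: 1 kmh = 0.27777778 m/s, so 0.1533 kmh = 0.1533 * 0.27777778 = 0.042583333 m/s. 1 knot = 0.51444444 m/s, so 0.1778 knot = 0.1778 * 0.51444444 = 0.091468222 m/s. Sum: 0.042583333 + 0.091468222 = 0.13405156 m/s. 1 mph = 0.44704 m/s, so 0.13405156 m/s = 0.13405156 / 0.44704 = 0.29986479 mph ≈ 0.2999 mph (4 s.f.).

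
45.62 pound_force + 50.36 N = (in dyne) 2.533e+07. Check: 1 pound_force = 4.4482216 N, so 45.62 pound_force = 45.62 * 4.4482216 = 202.92787 N. 50.36 N is already in N. Sum: 202.92787 + 50.36 = 253.28787 N. 1 dyne = 1e-05 N, so 253.28787 N = 253.28787 / 1e-05 = 25328787 dyne ≈ 2.533e+07 dyne (4 s.f.).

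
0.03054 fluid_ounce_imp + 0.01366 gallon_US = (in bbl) 0.0003307. Check: 1 fluid_ounce_imp = 2.8413063e-05 m^3, so 0.03054 fluid_ounce_imp = 0.03054 * 2.8413063e-05 = 8.6773493e-07 m^3. 1 gallon_US = 0.0037854118 m^3, so 0.01366 gallon_US = 0.01366 * 0.0037854118 = 5.1708725e-05 m^3. Sum: 8.6773493e-07 + 5.1708725e-05 = 5.257646e-05 m^3. 1 bbl = 0.15898729 m^3, so 5.257646e-05 m^3 = 5.257646e-05 / 0.15898729 = 0.00033069598 bbl ≈ 0.0003307 bbl (4 s.f.).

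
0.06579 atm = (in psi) 0.9668. Check: 1 atm = 101325 Pa, so 0.06579 atm = 0.06579 * 101325 = 6666.1718 Pa. 1 psi = 6894.7573 Pa, so 6666.1718 Pa = 6666.1718 / 6894.7573 = 0.96684647 psi ≈ 0.9668 psi (4 s.f.).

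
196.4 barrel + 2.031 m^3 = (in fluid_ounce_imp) 1 barrel = 0.15898729 m^3, so 196.4 barrel = 196.4 * 0.15898729 = 31.225105 m^3. 2.031 m^3 is already in m^3. Sum: 31.225105 + 2.031 = 33.256105 m^3. 1 fluid_ounce_imp = 2.8413063e-05 m^3, so 33.256105 m^3 = 33.256105 / 2.8413063e-05 = 1170451.3 fluid_ounce_imp ≈ 1.17e+06 fluid_ounce_imp (4 s.f.). Final answer: 1.17e+06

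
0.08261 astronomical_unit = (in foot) 1 astronomical_unit = 1.4959787e+11 m, so 0.08261 astronomical_unit = 0.08261 * 1.4959787e+11 = 1.235828e+10 m. 1 foot = 0.3048 m, so 1.235828e+10 m = 1.235828e+10 / 0.3048 = 4.0545538e+10 foot ≈ 4.055e+10 foot (4 s.f.). Final answer: 4.055e+10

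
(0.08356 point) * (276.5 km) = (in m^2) 1 point = 0.00035277778 m, so 0.08356 point = 0.08356 * 0.00035277778 = 2.9478111e-05 m. 1 km = 1000 m, so 276.5 km = 276.5 * 1000 = 276500 m. Combine: 2.9478111e-05 m * 276500 m = 8.1506977 m^2. Result: 8.1506977 m^2 ≈ 8.151 m^2 (4 s.f.). Final answer: 8.151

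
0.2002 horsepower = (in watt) 1 horsepower = 745.69987 W, so 0.2002 horsepower = 0.2002 * 745.69987 = 149.28911 W. 149.28911 W = 149.28911 watt ≈ 149.3 watt (4 s.f.). Final answer: 149.3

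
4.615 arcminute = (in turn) 1 arcminute = 0.00029088821 rad, so 4.615 arcminute = 4.615 * 0.00029088821 = 0.0013424491 rad. 1 turn = 6.2831853 rad, so 0.0013424491 rad = 0.0013424491 / 6.2831853 = 0.00021365741 turn ≈ 0.0002137 turn (4 s.f.). Final answer: 0.0002137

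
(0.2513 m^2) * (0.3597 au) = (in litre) 0.2513 m^2 is already in m^2. 1 au = 1.4959787e+11 m, so 0.3597 au = 0.3597 * 1.4959787e+11 = 5.3810354e+10 m. Combine: 0.2513 m^2 * 5.3810354e+10 m = 1.3522542e+10 m^3. 1 litre = 0.001 m^3, so 1.3522542e+10 m^3 = 1.3522542e+10 / 0.001 = 1.3522542e+13 litre ≈ 1.352e+13 litre (4 s.f.). Final answer: 1.352e+13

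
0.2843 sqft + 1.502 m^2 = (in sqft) 1 sqft = 0.09290304 m^2, so 0.2843 sqft = 0.2843 * 0.09290304 = 0.026412334 m^2. 1.502 m^2 is already in m^2. Sum: 0.026412334 + 1.502 = 1.5284123 m^2. 1 sqft = 0.09290304 m^2, so 1.5284123 m^2 = 1.5284123 / 0.09290304 = 16.451693 sqft ≈ 16.45 sqft (4 s.f.). Final answer: 16.45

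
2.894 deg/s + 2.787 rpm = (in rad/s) 0.3424. Check: 1 deg/s = 0.017453293 rad/s, so 2.894 deg/s = 2.894 * 0.017453293 = 0.050509829 rad/s. 1 rpm = 0.10471976 rad/s, so 2.787 rpm = 2.787 * 0.10471976 = 0.29185396 rad/s. Sum: 0.050509829 + 0.29185396 = 0.34236379 rad/s. Result: 0.34236379 rad/s ≈ 0.3424 rad/s (4 s.f.).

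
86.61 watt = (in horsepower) 86.61 watt = 86.61 W. 1 horsepower = 745.69987 W, so 86.61 W = 86.61 / 745.69987 = 0.11614592 horsepower ≈ 0.1161 horsepower (4 s.f.). Final answer: 0.1161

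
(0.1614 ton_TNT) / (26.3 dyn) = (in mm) 2.568e+15. Check: 1 ton_TNT = 4.184e+09 J, so 0.1614 ton_TNT = 0.1614 * 4.184e+09 = 6.752976e+08 J. 1 dyn = 1e-05 N, so 26.3 dyn = 26.3 * 1e-05 = 0.000263 N. Combine: 6.752976e+08 J / 0.000263 N = 2.5676715e+12 m. 1 mm = 0.001 m, so 2.5676715e+12 m = 2.5676715e+12 / 0.001 = 2.5676715e+15 mm ≈ 2.568e+15 mm (4 s.f.).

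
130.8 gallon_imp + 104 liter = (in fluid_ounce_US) 1 gallon_imp = 0.00454609 m^3, so 130.8 gallon_imp = 130.8 * 0.00454609 = 0.59462857 m^3. 1 liter = 0.001 m^3, so 104 liter = 104 * 0.001 = 0.104 m^3. Sum: 0.59462857 + 0.104 = 0.69862857 m^3. 1 fluid_ounce_US = 2.957353e-05 m^3, so 0.69862857 m^3 = 0.69862857 / 2.957353e-05 = 23623.442 fluid_ounce_US ≈ 2.362e+04 fluid_ounce_US (4 s.f.). Final answer: 2.362e+04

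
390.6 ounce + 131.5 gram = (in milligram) 1.12e+07. Check: 1 ounce = 0.028349523 kg, so 390.6 ounce = 390.6 * 0.028349523 = 11.073324 kg. 1 gram = 0.001 kg, so 131.5 gram = 131.5 * 0.001 = 0.1315 kg. Sum: 11.073324 + 0.1315 = 11.204824 kg. 1 milligram = 1e-06 kg, so 11.204824 kg = 11.204824 / 1e-06 = 11204824 milligram ≈ 1.12e+07 milligram (4 s.f.).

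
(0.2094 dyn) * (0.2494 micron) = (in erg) 1 dyn = 1e-05 N, so 0.2094 dyn = 0.2094 * 1e-05 = 2.094e-06 N. 1 micron = 1e-06 m, so 0.2494 micron = 0.2494 * 1e-06 = 2.494e-07 m. Combine: 2.094e-06 N * 2.494e-07 m = 5.222436e-13 J. 1 erg = 1e-07 J, so 5.222436e-13 J = 5.222436e-13 / 1e-07 = 5.222436e-06 erg ≈ 5.222e-06 erg (4 s.f.). Final answer: 5.222e-06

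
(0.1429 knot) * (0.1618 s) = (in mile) 7.391e-06. Check: 1 knot = 0.51444444 m/s, so 0.1429 knot = 0.1429 * 0.51444444 = 0.073514111 m/s. 0.1618 s is already in s. Combine: 0.073514111 m/s * 0.1618 s = 0.011894583 m. 1 mile = 1609.344 m, so 0.011894583 m = 0.011894583 / 1609.344 = 7.3909513e-06 mile ≈ 7.391e-06 mile (4 s.f.).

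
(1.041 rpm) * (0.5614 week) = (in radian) 3.701e+04. Check: 1 rpm = 0.10471976 rad/s, so 1.041 rpm = 1.041 * 0.10471976 = 0.10901327 rad/s. 1 week = 604800 s, so 0.5614 week = 0.5614 * 604800 = 339534.72 s. Combine: 0.10901327 rad/s * 339534.72 s = 37013.788 rad. 37013.788 rad = 37013.788 radian ≈ 3.701e+04 radian (4 s.f.).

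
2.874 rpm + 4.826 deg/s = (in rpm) 3.678. Check: 1 rpm = 0.10471976 rad/s, so 2.874 rpm = 2.874 * 0.10471976 = 0.30096458 rad/s. 1 deg/s = 0.017453293 rad/s, so 4.826 deg/s = 4.826 * 0.017453293 = 0.08422959 rad/s. Sum: 0.30096458 + 0.08422959 = 0.38519417 rad/s. 1 rpm = 0.10471976 rad/s, so 0.38519417 rad/s = 0.38519417 / 0.10471976 = 3.6783333 rpm ≈ 3.678 rpm (4 s.f.).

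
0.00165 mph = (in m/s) 1 mph = 0.44704 m/s, so 0.00165 mph = 0.00165 * 0.44704 = 0.000737616 m/s. Result: 0.000737616 m/s ≈ 0.0007376 m/s (4 s.f.). Final answer: 0.0007376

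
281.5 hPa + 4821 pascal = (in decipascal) 1 hPa = 100 Pa, so 281.5 hPa = 281.5 * 100 = 28150 Pa. 4821 pascal = 4821 Pa. Sum: 28150 + 4821 = 32971 Pa. 1 decipascal = 0.1 Pa, so 32971 Pa = 32971 / 0.1 = 329710 decipascal ≈ 3.297e+05 decipascal (4 s.f.). Final answer: 3.297e+05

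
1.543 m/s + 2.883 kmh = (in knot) 1.543 m/s is already in m/s. 1 kmh = 0.27777778 m/s, so 2.883 kmh = 2.883 * 0.27777778 = 0.80083333 m/s. Sum: 1.543 + 0.80083333 = 2.3438333 m/s. 1 knot = 0.51444444 m/s, so 2.3438333 m/s = 2.3438333 / 0.51444444 = 4.5560475 knot ≈ 4.556 knot (4 s.f.). Final answer: 4.556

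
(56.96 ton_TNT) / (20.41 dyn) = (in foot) 1 ton_TNT = 4.184e+09 J, so 56.96 ton_TNT = 56.96 * 4.184e+09 = 2.3832064e+11 J. 1 dyn = 1e-05 N, so 20.41 dyn = 20.41 * 1e-05 = 0.0002041 N. Combine: 2.3832064e+11 J / 0.0002041 N = 1.167666e+15 m. 1 foot = 0.3048 m, so 1.167666e+15 m = 1.167666e+15 / 0.3048 = 3.8309253e+15 foot ≈ 3.831e+15 foot (4 s.f.). Final answer: 3.831e+15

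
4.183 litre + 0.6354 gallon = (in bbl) 1 litre = 0.001 m^3, so 4.183 litre = 4.183 * 0.001 = 0.004183 m^3. 1 gallon = 0.0037854118 m^3, so 0.6354 gallon = 0.6354 * 0.0037854118 = 0.0024052506 m^3. Sum: 0.004183 + 0.0024052506 = 0.0065882506 m^3. 1 bbl = 0.15898729 m^3, so 0.0065882506 m^3 = 0.0065882506 / 0.15898729 = 0.04143885 bbl ≈ 0.04144 bbl (4 s.f.). Final answer: 0.04144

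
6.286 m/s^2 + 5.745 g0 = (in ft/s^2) 205.5. Check: 6.286 m/s^2 is already in m/s^2. 1 g0 = 9.80665 m/s^2, so 5.745 g0 = 5.745 * 9.80665 = 56.339204 m/s^2. Sum: 6.286 + 56.339204 = 62.625204 m/s^2. 1 ft/s^2 = 0.3048 m/s^2, so 62.625204 m/s^2 = 62.625204 / 0.3048 = 205.46327 ft/s^2 ≈ 205.5 ft/s^2 (4 s.f.).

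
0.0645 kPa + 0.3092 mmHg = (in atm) 0.001043. Check: 1 kPa = 1000 Pa, so 0.0645 kPa = 0.0645 * 1000 = 64.5 Pa. 1 mmHg = 133.32237 Pa, so 0.3092 mmHg = 0.3092 * 133.32237 = 41.223276 Pa. Sum: 64.5 + 41.223276 = 105.72328 Pa. 1 atm = 101325 Pa, so 105.72328 Pa = 105.72328 / 101325 = 0.0010434076 atm ≈ 0.001043 atm (4 s.f.).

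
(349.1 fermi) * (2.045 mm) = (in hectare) 1 fermi = 1e-15 m, so 349.1 fermi = 349.1 * 1e-15 = 3.491e-13 m. 1 mm = 0.001 m, so 2.045 mm = 2.045 * 0.001 = 0.002045 m. Combine: 3.491e-13 m * 0.002045 m = 7.139095e-16 m^2. 1 hectare = 10000 m^2, so 7.139095e-16 m^2 = 7.139095e-16 / 10000 = 7.139095e-20 hectare ≈ 7.139e-20 hectare (4 s.f.). Final answer: 7.139e-20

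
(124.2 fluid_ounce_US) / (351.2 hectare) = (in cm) 1 fluid_ounce_US = 2.957353e-05 m^3, so 124.2 fluid_ounce_US = 124.2 * 2.957353e-05 = 0.0036730324 m^3. 1 hectare = 10000 m^2, so 351.2 hectare = 351.2 * 10000 = 3512000 m^2. Combine: 0.0036730324 m^3 / 3512000 m^2 = 1.045852e-09 m. 1 cm = 0.01 m, so 1.045852e-09 m = 1.045852e-09 / 0.01 = 1.045852e-07 cm ≈ 1.046e-07 cm (4 s.f.). Final answer: 1.046e-07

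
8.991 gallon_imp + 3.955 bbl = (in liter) 669.7. Check: 1 gallon_imp = 0.00454609 m^3, so 8.991 gallon_imp = 8.991 * 0.00454609 = 0.040873895 m^3. 1 bbl = 0.15898729 m^3, so 3.955 bbl = 3.955 * 0.15898729 = 0.62879475 m^3. Sum: 0.040873895 + 0.62879475 = 0.66966865 m^3. 1 liter = 0.001 m^3, so 0.66966865 m^3 = 0.66966865 / 0.001 = 669.66865 liter ≈ 669.7 liter (4 s.f.).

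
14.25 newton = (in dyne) 14.25 newton = 14.25 N. 1 dyne = 1e-05 N, so 14.25 N = 14.25 / 1e-05 = 1425000 dyne ≈ 1.425e+06 dyne (4 s.f.). Final answer: 1.425e+06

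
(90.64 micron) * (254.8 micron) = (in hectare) 2.31e-12. Check: 1 micron = 1e-06 m, so 90.64 micron = 90.64 * 1e-06 = 9.064e-05 m. 1 micron = 1e-06 m, so 254.8 micron = 254.8 * 1e-06 = 0.0002548 m. Combine: 9.064e-05 m * 0.0002548 m = 2.3095072e-08 m^2. 1 hectare = 10000 m^2, so 2.3095072e-08 m^2 = 2.3095072e-08 / 10000 = 2.3095072e-12 hectare ≈ 2.31e-12 hectare (4 s.f.).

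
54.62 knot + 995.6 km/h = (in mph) 1 knot = 0.51444444 m/s, so 54.62 knot = 54.62 * 0.51444444 = 28.098956 m/s. 1 km/h = 0.27777778 m/s, so 995.6 km/h = 995.6 * 0.27777778 = 276.55556 m/s. Sum: 28.098956 + 276.55556 = 304.65451 m/s. 1 mph = 0.44704 m/s, so 304.65451 m/s = 304.65451 / 0.44704 = 681.49273 mph ≈ 681.5 mph (4 s.f.). Final answer: 681.5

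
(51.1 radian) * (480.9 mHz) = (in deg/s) 1408. Check: 51.1 radian = 51.1 rad. 1 mHz = 0.001 Hz, so 480.9 mHz = 480.9 * 0.001 = 0.4809 Hz. Combine: 51.1 rad * 0.4809 Hz = 24.57399 rad/s. 1 deg/s = 0.017453293 rad/s, so 24.57399 rad/s = 24.57399 / 0.017453293 = 1407.9859 deg/s ≈ 1408 deg/s (4 s.f.).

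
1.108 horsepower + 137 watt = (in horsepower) 1 horsepower = 745.69987 W, so 1.108 horsepower = 1.108 * 745.69987 = 826.23546 W. 137 watt = 137 W. Sum: 826.23546 + 137 = 963.23546 W. 1 horsepower = 745.69987 W, so 963.23546 W = 963.23546 / 745.69987 = 1.29172 horsepower ≈ 1.292 horsepower (4 s.f.). Final answer: 1.292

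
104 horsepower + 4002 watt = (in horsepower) 109.4. Check: 1 horsepower = 745.69987 W, so 104 horsepower = 104 * 745.69987 = 77552.787 W. 4002 watt = 4002 W. Sum: 77552.787 + 4002 = 81554.787 W. 1 horsepower = 745.69987 W, so 81554.787 W = 81554.787 / 745.69987 = 109.36677 horsepower ≈ 109.4 horsepower (4 s.f.).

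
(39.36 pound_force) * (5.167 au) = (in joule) 1.353e+14. Check: 1 pound_force = 4.4482216 N, so 39.36 pound_force = 39.36 * 4.4482216 = 175.082 N. 1 au = 1.4959787e+11 m, so 5.167 au = 5.167 * 1.4959787e+11 = 7.729722e+11 m. Combine: 175.082 N * 7.729722e+11 m = 1.3533352e+14 J. 1.3533352e+14 J = 1.3533352e+14 joule ≈ 1.353e+14 joule (4 s.f.).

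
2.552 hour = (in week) 0.01519. Check: 1 hour = 3600 s, so 2.552 hour = 2.552 * 3600 = 9187.2 s. 1 week = 604800 s, so 9187.2 s = 9187.2 / 604800 = 0.015190476 week ≈ 0.01519 week (4 s.f.).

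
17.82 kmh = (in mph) 11.07. Check: 1 kmh = 0.27777778 m/s, so 17.82 kmh = 17.82 * 0.27777778 = 4.95 m/s. 1 mph = 0.44704 m/s, so 4.95 m/s = 4.95 / 0.44704 = 11.072835 mph ≈ 11.07 mph (4 s.f.).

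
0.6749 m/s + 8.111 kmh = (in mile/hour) 0.6749 m/s is already in m/s. 1 kmh = 0.27777778 m/s, so 8.111 kmh = 8.111 * 0.27777778 = 2.2530556 m/s. Sum: 0.6749 + 2.2530556 = 2.9279556 m/s. 1 mile/hour = 0.44704 m/s, so 2.9279556 m/s = 2.9279556 / 0.44704 = 6.54965 mile/hour ≈ 6.55 mile/hour (4 s.f.). Final answer: 6.55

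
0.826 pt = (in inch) 1 pt = 0.00035277778 m, so 0.826 pt = 0.826 * 0.00035277778 = 0.00029139444 m. 1 inch = 0.0254 m, so 0.00029139444 m = 0.00029139444 / 0.0254 = 0.011472222 inch ≈ 0.01147 inch (4 s.f.). Final answer: 0.01147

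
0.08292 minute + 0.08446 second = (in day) 1 minute = 60 s, so 0.08292 minute = 0.08292 * 60 = 4.9752 s. 0.08446 second = 0.08446 s. Sum: 4.9752 + 0.08446 = 5.05966 s. 1 day = 86400 s, so 5.05966 s = 5.05966 / 86400 = 5.856088e-05 day ≈ 5.856e-05 day (4 s.f.). Final answer: 5.856e-05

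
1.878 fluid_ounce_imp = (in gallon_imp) 0.01174. Check: 1 fluid_ounce_imp = 2.8413063e-05 m^3, so 1.878 fluid_ounce_imp = 1.878 * 2.8413063e-05 = 5.3359731e-05 m^3. 1 gallon_imp = 0.00454609 m^3, so 5.3359731e-05 m^3 = 5.3359731e-05 / 0.00454609 = 0.0117375 gallon_imp ≈ 0.01174 gallon_imp (4 s.f.).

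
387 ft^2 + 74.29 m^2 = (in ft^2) 1 ft^2 = 0.09290304 m^2, so 387 ft^2 = 387 * 0.09290304 = 35.953476 m^2. 74.29 m^2 is already in m^2. Sum: 35.953476 + 74.29 = 110.24348 m^2. 1 ft^2 = 0.09290304 m^2, so 110.24348 m^2 = 110.24348 / 0.09290304 = 1186.6509 ft^2 ≈ 1187 ft^2 (4 s.f.). Final answer: 1187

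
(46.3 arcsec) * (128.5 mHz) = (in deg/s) 1 arcsec = 4.8481368e-06 rad, so 46.3 arcsec = 46.3 * 4.8481368e-06 = 0.00022446873 rad. 1 mHz = 0.001 Hz, so 128.5 mHz = 128.5 * 0.001 = 0.1285 Hz. Combine: 0.00022446873 rad * 0.1285 Hz = 2.8844232e-05 rad/s. 1 deg/s = 0.017453293 rad/s, so 2.8844232e-05 rad/s = 2.8844232e-05 / 0.017453293 = 0.0016526528 deg/s ≈ 0.001653 deg/s (4 s.f.). Final answer: 0.001653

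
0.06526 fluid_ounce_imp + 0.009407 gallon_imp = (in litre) 1 fluid_ounce_imp = 2.8413063e-05 m^3, so 0.06526 fluid_ounce_imp = 0.06526 * 2.8413063e-05 = 1.8542365e-06 m^3. 1 gallon_imp = 0.00454609 m^3, so 0.009407 gallon_imp = 0.009407 * 0.00454609 = 4.2765069e-05 m^3. Sum: 1.8542365e-06 + 4.2765069e-05 = 4.4619305e-05 m^3. 1 litre = 0.001 m^3, so 4.4619305e-05 m^3 = 4.4619305e-05 / 0.001 = 0.044619305 litre ≈ 0.04462 litre (4 s.f.). Final answer: 0.04462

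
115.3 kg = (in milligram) 1.153e+08. Check: 1 milligram = 1e-06 kg, so 115.3 kg = 115.3 / 1e-06 = 1.153e+08 milligram.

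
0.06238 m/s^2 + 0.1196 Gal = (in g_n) 0.006483. Check: 0.06238 m/s^2 is already in m/s^2. 1 Gal = 0.01 m/s^2, so 0.1196 Gal = 0.1196 * 0.01 = 0.001196 m/s^2. Sum: 0.06238 + 0.001196 = 0.063576 m/s^2. 1 g_n = 9.80665 m/s^2, so 0.063576 m/s^2 = 0.063576 / 9.80665 = 0.0064829478 g_n ≈ 0.006483 g_n (4 s.f.).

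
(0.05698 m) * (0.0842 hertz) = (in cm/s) 0.4798. Check: 0.05698 m is already in m. 0.0842 hertz = 0.0842 Hz. Combine: 0.05698 m * 0.0842 Hz = 0.004797716 m/s. 1 cm/s = 0.01 m/s, so 0.004797716 m/s = 0.004797716 / 0.01 = 0.4797716 cm/s ≈ 0.4798 cm/s (4 s.f.).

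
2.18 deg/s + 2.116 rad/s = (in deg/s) 123.4. Check: 1 deg/s = 0.017453293 rad/s, so 2.18 deg/s = 2.18 * 0.017453293 = 0.038048178 rad/s. 2.116 rad/s is already in rad/s. Sum: 0.038048178 + 2.116 = 2.1540482 rad/s. 1 deg/s = 0.017453293 rad/s, so 2.1540482 rad/s = 2.1540482 / 0.017453293 = 123.41787 deg/s ≈ 123.4 deg/s (4 s.f.).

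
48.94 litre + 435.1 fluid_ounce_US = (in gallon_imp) 13.6. Check: 1 litre = 0.001 m^3, so 48.94 litre = 48.94 * 0.001 = 0.04894 m^3. 1 fluid_ounce_US = 2.957353e-05 m^3, so 435.1 fluid_ounce_US = 435.1 * 2.957353e-05 = 0.012867443 m^3. Sum: 0.04894 + 0.012867443 = 0.061807443 m^3. 1 gallon_imp = 0.00454609 m^3, so 0.061807443 m^3 = 0.061807443 / 0.00454609 = 13.595737 gallon_imp ≈ 13.6 gallon_imp (4 s.f.).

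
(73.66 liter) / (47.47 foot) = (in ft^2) 0.0548. Check: 1 liter = 0.001 m^3, so 73.66 liter = 73.66 * 0.001 = 0.07366 m^3. 1 foot = 0.3048 m, so 47.47 foot = 47.47 * 0.3048 = 14.468856 m. Combine: 0.07366 m^3 / 14.468856 m = 0.0050909346 m^2. 1 ft^2 = 0.09290304 m^2, so 0.0050909346 m^2 = 0.0050909346 / 0.09290304 = 0.054798364 ft^2 ≈ 0.0548 ft^2 (4 s.f.).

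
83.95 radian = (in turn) 83.95 radian = 83.95 rad. 1 turn = 6.2831853 rad, so 83.95 rad = 83.95 / 6.2831853 = 13.361057 turn ≈ 13.36 turn (4 s.f.). Final answer: 13.36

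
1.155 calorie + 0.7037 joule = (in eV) 3.455e+19. Check: 1 calorie = 4.184 J, so 1.155 calorie = 1.155 * 4.184 = 4.83252 J. 0.7037 joule = 0.7037 J. Sum: 4.83252 + 0.7037 = 5.53622 J. 1 eV = 1.6021766e-19 J, so 5.53622 J = 5.53622 / 1.6021766e-19 = 3.4554367e+19 eV ≈ 3.455e+19 eV (4 s.f.).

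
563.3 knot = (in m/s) 1 knot = 0.51444444 m/s, so 563.3 knot = 563.3 * 0.51444444 = 289.78656 m/s. Result: 289.78656 m/s ≈ 289.8 m/s (4 s.f.). Final answer: 289.8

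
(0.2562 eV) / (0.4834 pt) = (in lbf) 1 eV = 1.6021766e-19 J, so 0.2562 eV = 0.2562 * 1.6021766e-19 = 4.1047765e-20 J. 1 pt = 0.00035277778 m, so 0.4834 pt = 0.4834 * 0.00035277778 = 0.00017053278 m. Combine: 4.1047765e-20 J / 0.00017053278 m = 2.4070308e-16 N. 1 lbf = 4.4482216 N, so 2.4070308e-16 N = 2.4070308e-16 / 4.4482216 = 5.4112206e-17 lbf ≈ 5.411e-17 lbf (4 s.f.). Final answer: 5.411e-17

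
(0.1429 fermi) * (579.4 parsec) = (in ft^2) 1 fermi = 1e-15 m, so 0.1429 fermi = 0.1429 * 1e-15 = 1.429e-16 m. 1 parsec = 3.0856776e+16 m, so 579.4 parsec = 579.4 * 3.0856776e+16 = 1.7878416e+19 m. Combine: 1.429e-16 m * 1.7878416e+19 m = 2554.8256 m^2. 1 ft^2 = 0.09290304 m^2, so 2554.8256 m^2 = 2554.8256 / 0.09290304 = 27499.914 ft^2 ≈ 2.75e+04 ft^2 (4 s.f.). Final answer: 2.75e+04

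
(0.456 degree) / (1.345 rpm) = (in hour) 1 degree = 0.017453293 rad, so 0.456 degree = 0.456 * 0.017453293 = 0.0079587014 rad. 1 rpm = 0.10471976 rad/s, so 1.345 rpm = 1.345 * 0.10471976 = 0.14084807 rad/s. Combine: 0.0079587014 rad / 0.14084807 rad/s = 0.056505576 s. 1 hour = 3600 s, so 0.056505576 s = 0.056505576 / 3600 = 1.5695993e-05 hour ≈ 1.57e-05 hour (4 s.f.). Final answer: 1.57e-05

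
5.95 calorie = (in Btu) 0.0236. Check: 1 calorie = 4.184 J, so 5.95 calorie = 5.95 * 4.184 = 24.8948 J. 1 Btu = 1055.0559 J, so 24.8948 J = 24.8948 / 1055.0559 = 0.023595718 Btu ≈ 0.0236 Btu (4 s.f.).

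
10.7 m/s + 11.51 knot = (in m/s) 16.62. Check: 10.7 m/s is already in m/s. 1 knot = 0.51444444 m/s, so 11.51 knot = 11.51 * 0.51444444 = 5.9212556 m/s. Sum: 10.7 + 5.9212556 = 16.621256 m/s. Result: 16.621256 m/s ≈ 16.62 m/s (4 s.f.).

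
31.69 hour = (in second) 1 hour = 3600 s, so 31.69 hour = 31.69 * 3600 = 114084 s. 114084 s = 114084 second ≈ 1.141e+05 second (4 s.f.). Final answer: 1.141e+05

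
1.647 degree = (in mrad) 28.75. Check: 1 degree = 0.017453293 rad, so 1.647 degree = 1.647 * 0.017453293 = 0.028745573 rad. 1 mrad = 0.001 rad, so 0.028745573 rad = 0.028745573 / 0.001 = 28.745573 mrad ≈ 28.75 mrad (4 s.f.).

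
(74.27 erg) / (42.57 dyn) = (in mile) 1.084e-05. Check: 1 erg = 1e-07 J, so 74.27 erg = 74.27 * 1e-07 = 7.427e-06 J. 1 dyn = 1e-05 N, so 42.57 dyn = 42.57 * 1e-05 = 0.0004257 N. Combine: 7.427e-06 J / 0.0004257 N = 0.017446559 m. 1 mile = 1609.344 m, so 0.017446559 m = 0.017446559 / 1609.344 = 1.0840789e-05 mile ≈ 1.084e-05 mile (4 s.f.).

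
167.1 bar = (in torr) 1 bar = 100000 Pa, so 167.1 bar = 167.1 * 100000 = 16710000 Pa. 1 torr = 133.32237 Pa, so 16710000 Pa = 16710000 / 133.32237 = 125335.31 torr ≈ 1.253e+05 torr (4 s.f.). Final answer: 1.253e+05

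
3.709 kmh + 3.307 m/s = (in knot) 8.431. Check: 1 kmh = 0.27777778 m/s, so 3.709 kmh = 3.709 * 0.27777778 = 1.0302778 m/s. 3.307 m/s is already in m/s. Sum: 1.0302778 + 3.307 = 4.3372778 m/s. 1 knot = 0.51444444 m/s, so 4.3372778 m/s = 4.3372778 / 0.51444444 = 8.4309935 knot ≈ 8.431 knot (4 s.f.).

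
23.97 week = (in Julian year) 0.4594. Check: 1 week = 604800 s, so 23.97 week = 23.97 * 604800 = 14497056 s. 1 Julian year = 31557600 s, so 14497056 s = 14497056 / 31557600 = 0.45938398 Julian year ≈ 0.4594 Julian year (4 s.f.).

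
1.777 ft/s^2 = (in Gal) 1 ft/s^2 = 0.3048 m/s^2, so 1.777 ft/s^2 = 1.777 * 0.3048 = 0.5416296 m/s^2. 1 Gal = 0.01 m/s^2, so 0.5416296 m/s^2 = 0.5416296 / 0.01 = 54.16296 Gal ≈ 54.16 Gal (4 s.f.). Final answer: 54.16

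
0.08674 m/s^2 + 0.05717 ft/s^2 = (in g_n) 0.01062. Check: 0.08674 m/s^2 is already in m/s^2. 1 ft/s^2 = 0.3048 m/s^2, so 0.05717 ft/s^2 = 0.05717 * 0.3048 = 0.017425416 m/s^2. Sum: 0.08674 + 0.017425416 = 0.10416542 m/s^2. 1 g_n = 9.80665 m/s^2, so 0.10416542 m/s^2 = 0.10416542 / 9.80665 = 0.010621916 g_n ≈ 0.01062 g_n (4 s.f.).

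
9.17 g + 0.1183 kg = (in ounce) 4.496. Check: 1 g = 0.001 kg, so 9.17 g = 9.17 * 0.001 = 0.00917 kg. 0.1183 kg is already in kg. Sum: 0.00917 + 0.1183 = 0.12747 kg. 1 ounce = 0.028349523 kg, so 0.12747 kg = 0.12747 / 0.028349523 = 4.4963719 ounce ≈ 4.496 ounce (4 s.f.).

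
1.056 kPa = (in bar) 1 kPa = 1000 Pa, so 1.056 kPa = 1.056 * 1000 = 1056 Pa. 1 bar = 100000 Pa, so 1056 Pa = 1056 / 100000 = 0.01056 bar. Final answer: 0.01056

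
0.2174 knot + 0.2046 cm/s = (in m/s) 0.1139. Check: 1 knot = 0.51444444 m/s, so 0.2174 knot = 0.2174 * 0.51444444 = 0.11184022 m/s. 1 cm/s = 0.01 m/s, so 0.2046 cm/s = 0.2046 * 0.01 = 0.002046 m/s. Sum: 0.11184022 + 0.002046 = 0.11388622 m/s. Result: 0.11388622 m/s ≈ 0.1139 m/s (4 s.f.).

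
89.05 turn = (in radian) 1 turn = 6.2831853 rad, so 89.05 turn = 89.05 * 6.2831853 = 559.51765 rad. 559.51765 rad = 559.51765 radian ≈ 559.5 radian (4 s.f.). Final answer: 559.5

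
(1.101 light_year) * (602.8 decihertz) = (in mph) 1 light_year = 9.4607305e+15 m, so 1.101 light_year = 1.101 * 9.4607305e+15 = 1.0416264e+16 m. 1 decihertz = 0.1 Hz, so 602.8 decihertz = 602.8 * 0.1 = 60.28 Hz. Combine: 1.0416264e+16 m * 60.28 Hz = 6.2789241e+17 m/s. 1 mph = 0.44704 m/s, so 6.2789241e+17 m/s = 6.2789241e+17 / 0.44704 = 1.4045553e+18 mph ≈ 1.405e+18 mph (4 s.f.). Final answer: 1.405e+18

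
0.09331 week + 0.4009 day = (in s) 1 week = 604800 s, so 0.09331 week = 0.09331 * 604800 = 56433.888 s. 1 day = 86400 s, so 0.4009 day = 0.4009 * 86400 = 34637.76 s. Sum: 56433.888 + 34637.76 = 91071.648 s. Result: 91071.648 s ≈ 9.107e+04 s (4 s.f.). Final answer: 9.107e+04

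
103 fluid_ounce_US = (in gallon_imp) 0.67. Check: 1 fluid_ounce_US = 2.957353e-05 m^3, so 103 fluid_ounce_US = 103 * 2.957353e-05 = 0.0030460735 m^3. 1 gallon_imp = 0.00454609 m^3, so 0.0030460735 m^3 = 0.0030460735 / 0.00454609 = 0.67004251 gallon_imp ≈ 0.67 gallon_imp (4 s.f.).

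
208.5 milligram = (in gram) 0.2085. Check: 1 milligram = 1e-06 kg, so 208.5 milligram = 208.5 * 1e-06 = 0.0002085 kg. 1 gram = 0.001 kg, so 0.0002085 kg = 0.0002085 / 0.001 = 0.2085 gram.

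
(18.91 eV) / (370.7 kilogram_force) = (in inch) 1 eV = 1.6021766e-19 J, so 18.91 eV = 18.91 * 1.6021766e-19 = 3.029716e-18 J. 1 kilogram_force = 9.80665 N, so 370.7 kilogram_force = 370.7 * 9.80665 = 3635.3252 N. Combine: 3.029716e-18 J / 3635.3252 N = 8.3340991e-22 m. 1 inch = 0.0254 m, so 8.3340991e-22 m = 8.3340991e-22 / 0.0254 = 3.2811414e-20 inch ≈ 3.281e-20 inch (4 s.f.). Final answer: 3.281e-20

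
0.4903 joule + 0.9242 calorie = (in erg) 4.357e+07. Check: 0.4903 joule = 0.4903 J. 1 calorie = 4.184 J, so 0.9242 calorie = 0.9242 * 4.184 = 3.8668528 J. Sum: 0.4903 + 3.8668528 = 4.3571528 J. 1 erg = 1e-07 J, so 4.3571528 J = 4.3571528 / 1e-07 = 43571528 erg ≈ 4.357e+07 erg (4 s.f.).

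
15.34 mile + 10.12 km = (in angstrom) 1 mile = 1609.344 m, so 15.34 mile = 15.34 * 1609.344 = 24687.337 m. 1 km = 1000 m, so 10.12 km = 10.12 * 1000 = 10120 m. Sum: 24687.337 + 10120 = 34807.337 m. 1 angstrom = 1e-10 m, so 34807.337 m = 34807.337 / 1e-10 = 3.4807337e+14 angstrom ≈ 3.481e+14 angstrom (4 s.f.). Final answer: 3.481e+14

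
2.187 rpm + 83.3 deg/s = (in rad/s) 1.683. Check: 1 rpm = 0.10471976 rad/s, so 2.187 rpm = 2.187 * 0.10471976 = 0.2290221 rad/s. 1 deg/s = 0.017453293 rad/s, so 83.3 deg/s = 83.3 * 0.017453293 = 1.4538593 rad/s. Sum: 0.2290221 + 1.4538593 = 1.6828814 rad/s. Result: 1.6828814 rad/s ≈ 1.683 rad/s (4 s.f.).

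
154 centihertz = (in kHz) 0.00154. Check: 1 centihertz = 0.01 Hz, so 154 centihertz = 154 * 0.01 = 1.54 Hz. 1 kHz = 1000 Hz, so 1.54 Hz = 1.54 / 1000 = 0.00154 kHz.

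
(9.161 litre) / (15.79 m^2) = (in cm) 0.05802. Check: 1 litre = 0.001 m^3, so 9.161 litre = 9.161 * 0.001 = 0.009161 m^3. 15.79 m^2 is already in m^2. Combine: 0.009161 m^3 / 15.79 m^2 = 0.00058017733 m. 1 cm = 0.01 m, so 0.00058017733 m = 0.00058017733 / 0.01 = 0.058017733 cm ≈ 0.05802 cm (4 s.f.).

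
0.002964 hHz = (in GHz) 2.964e-10. Check: 1 hHz = 100 Hz, so 0.002964 hHz = 0.002964 * 100 = 0.2964 Hz. 1 GHz = 1e+09 Hz, so 0.2964 Hz = 0.2964 / 1e+09 = 2.964e-10 GHz.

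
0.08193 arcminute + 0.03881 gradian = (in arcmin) 1 arcminute = 0.00029088821 rad, so 0.08193 arcminute = 0.08193 * 0.00029088821 = 2.3832471e-05 rad. 1 gradian = 0.015707963 rad, so 0.03881 gradian = 0.03881 * 0.015707963 = 0.00060962605 rad. Sum: 2.3832471e-05 + 0.00060962605 = 0.00063345853 rad. 1 arcmin = 0.00029088821 rad, so 0.00063345853 rad = 0.00063345853 / 0.00029088821 = 2.17767 arcmin ≈ 2.178 arcmin (4 s.f.). Final answer: 2.178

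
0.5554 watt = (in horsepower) 0.0007448. Check: 0.5554 watt = 0.5554 W. 1 horsepower = 745.69987 W, so 0.5554 W = 0.5554 / 745.69987 = 0.00074480367 horsepower ≈ 0.0007448 horsepower (4 s.f.).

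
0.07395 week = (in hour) 12.42. Check: 1 week = 604800 s, so 0.07395 week = 0.07395 * 604800 = 44724.96 s. 1 hour = 3600 s, so 44724.96 s = 44724.96 / 3600 = 12.4236 hour ≈ 12.42 hour (4 s.f.).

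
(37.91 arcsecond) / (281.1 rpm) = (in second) 6.244e-06. Check: 1 arcsecond = 4.8481368e-06 rad, so 37.91 arcsecond = 37.91 * 4.8481368e-06 = 0.00018379287 rad. 1 rpm = 0.10471976 rad/s, so 281.1 rpm = 281.1 * 0.10471976 = 29.436723 rad/s. Combine: 0.00018379287 rad / 29.436723 rad/s = 6.2436592e-06 s. 6.2436592e-06 s = 6.2436592e-06 second ≈ 6.244e-06 second (4 s.f.).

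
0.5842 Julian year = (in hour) 1 Julian year = 31557600 s, so 0.5842 Julian year = 0.5842 * 31557600 = 18435950 s. 1 hour = 3600 s, so 18435950 s = 18435950 / 3600 = 5121.0972 hour ≈ 5121 hour (4 s.f.). Final answer: 5121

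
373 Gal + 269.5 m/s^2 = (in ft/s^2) 1 Gal = 0.01 m/s^2, so 373 Gal = 373 * 0.01 = 3.73 m/s^2. 269.5 m/s^2 is already in m/s^2. Sum: 3.73 + 269.5 = 273.23 m/s^2. 1 ft/s^2 = 0.3048 m/s^2, so 273.23 m/s^2 = 273.23 / 0.3048 = 896.42388 ft/s^2 ≈ 896.4 ft/s^2 (4 s.f.). Final answer: 896.4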